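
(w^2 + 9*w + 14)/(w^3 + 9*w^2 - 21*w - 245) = (w + 2)/(w^2 + 2*w - 35)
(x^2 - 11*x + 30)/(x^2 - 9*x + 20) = (x - 6)/(x - 4)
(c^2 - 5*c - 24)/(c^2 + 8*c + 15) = (c - 8)/(c + 5)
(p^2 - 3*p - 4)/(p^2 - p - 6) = (-p^2 + 3*p + 4)/(-p^2 + p + 6)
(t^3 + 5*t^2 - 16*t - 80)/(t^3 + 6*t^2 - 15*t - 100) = (t + 4)/(t + 5)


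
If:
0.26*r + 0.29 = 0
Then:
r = -1.12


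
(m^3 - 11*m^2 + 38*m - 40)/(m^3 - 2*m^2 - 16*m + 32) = (m - 5)/(m + 4)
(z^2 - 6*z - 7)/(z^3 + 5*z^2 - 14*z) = (z^2 - 6*z - 7)/(z*(z^2 + 5*z - 14))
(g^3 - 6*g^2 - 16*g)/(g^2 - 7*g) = (g^2 - 6*g - 16)/(g - 7)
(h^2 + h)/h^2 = (h + 1)/h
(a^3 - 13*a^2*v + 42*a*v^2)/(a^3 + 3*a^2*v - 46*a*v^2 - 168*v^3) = a*(a - 6*v)/(a^2 + 10*a*v + 24*v^2)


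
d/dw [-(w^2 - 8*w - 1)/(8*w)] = (-w^2 - 1)/(8*w^2)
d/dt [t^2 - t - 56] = 2*t - 1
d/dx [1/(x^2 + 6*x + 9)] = 2*(-x - 3)/(x^2 + 6*x + 9)^2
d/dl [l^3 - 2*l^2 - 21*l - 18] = 3*l^2 - 4*l - 21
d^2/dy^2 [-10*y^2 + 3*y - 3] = -20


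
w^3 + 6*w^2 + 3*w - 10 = (w - 1)*(w + 2)*(w + 5)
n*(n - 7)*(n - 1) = n^3 - 8*n^2 + 7*n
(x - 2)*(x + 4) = x^2 + 2*x - 8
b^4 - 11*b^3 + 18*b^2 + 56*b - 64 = (b - 8)*(b - 4)*(b - 1)*(b + 2)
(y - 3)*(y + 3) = y^2 - 9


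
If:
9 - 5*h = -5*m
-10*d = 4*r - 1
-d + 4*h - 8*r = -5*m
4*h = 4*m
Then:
No Solution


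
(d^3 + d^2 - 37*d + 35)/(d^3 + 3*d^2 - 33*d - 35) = (d - 1)/(d + 1)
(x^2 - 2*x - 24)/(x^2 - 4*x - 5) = (-x^2 + 2*x + 24)/(-x^2 + 4*x + 5)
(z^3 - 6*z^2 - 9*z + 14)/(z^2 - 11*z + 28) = (z^2 + z - 2)/(z - 4)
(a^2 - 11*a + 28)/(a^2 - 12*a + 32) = (a - 7)/(a - 8)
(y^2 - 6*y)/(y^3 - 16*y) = (y - 6)/(y^2 - 16)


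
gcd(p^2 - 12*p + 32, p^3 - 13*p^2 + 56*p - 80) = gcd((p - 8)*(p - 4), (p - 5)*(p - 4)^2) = p - 4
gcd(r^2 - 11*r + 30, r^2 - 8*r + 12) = r - 6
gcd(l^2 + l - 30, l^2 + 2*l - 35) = l - 5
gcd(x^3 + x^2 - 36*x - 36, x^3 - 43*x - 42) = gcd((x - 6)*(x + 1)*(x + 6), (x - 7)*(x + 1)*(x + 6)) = x^2 + 7*x + 6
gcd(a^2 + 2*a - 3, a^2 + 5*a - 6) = a - 1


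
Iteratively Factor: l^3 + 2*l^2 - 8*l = (l - 2)*(l^2 + 4*l) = (l - 2)*(l + 4)*(l)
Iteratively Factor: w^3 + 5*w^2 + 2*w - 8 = (w + 2)*(w^2 + 3*w - 4) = (w - 1)*(w + 2)*(w + 4)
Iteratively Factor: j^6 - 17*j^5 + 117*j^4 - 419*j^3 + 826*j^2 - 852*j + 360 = (j - 5)*(j^5 - 12*j^4 + 57*j^3 - 134*j^2 + 156*j - 72) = (j - 5)*(j - 2)*(j^4 - 10*j^3 + 37*j^2 - 60*j + 36) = (j - 5)*(j - 3)*(j - 2)*(j^3 - 7*j^2 + 16*j - 12) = (j - 5)*(j - 3)*(j - 2)^2*(j^2 - 5*j + 6) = (j - 5)*(j - 3)*(j - 2)^3*(j - 3)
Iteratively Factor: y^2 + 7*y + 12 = (y + 3)*(y + 4)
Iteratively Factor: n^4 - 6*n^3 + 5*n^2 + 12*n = (n - 4)*(n^3 - 2*n^2 - 3*n) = (n - 4)*(n - 3)*(n^2 + n) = (n - 4)*(n - 3)*(n + 1)*(n)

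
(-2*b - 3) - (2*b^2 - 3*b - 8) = -2*b^2 + b + 5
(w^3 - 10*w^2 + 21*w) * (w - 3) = w^4 - 13*w^3 + 51*w^2 - 63*w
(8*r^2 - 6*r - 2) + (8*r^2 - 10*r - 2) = 16*r^2 - 16*r - 4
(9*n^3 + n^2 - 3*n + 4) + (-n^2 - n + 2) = 9*n^3 - 4*n + 6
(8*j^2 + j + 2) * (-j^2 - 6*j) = -8*j^4 - 49*j^3 - 8*j^2 - 12*j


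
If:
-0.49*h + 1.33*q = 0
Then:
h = 2.71428571428571*q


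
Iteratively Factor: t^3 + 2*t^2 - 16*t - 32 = (t - 4)*(t^2 + 6*t + 8) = (t - 4)*(t + 2)*(t + 4)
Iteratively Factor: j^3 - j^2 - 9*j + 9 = (j + 3)*(j^2 - 4*j + 3) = (j - 1)*(j + 3)*(j - 3)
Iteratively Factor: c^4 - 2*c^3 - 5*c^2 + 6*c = (c - 3)*(c^3 + c^2 - 2*c) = c*(c - 3)*(c^2 + c - 2) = c*(c - 3)*(c - 1)*(c + 2)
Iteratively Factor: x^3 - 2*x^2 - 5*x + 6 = (x + 2)*(x^2 - 4*x + 3) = (x - 1)*(x + 2)*(x - 3)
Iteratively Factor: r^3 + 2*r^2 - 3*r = (r - 1)*(r^2 + 3*r) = (r - 1)*(r + 3)*(r)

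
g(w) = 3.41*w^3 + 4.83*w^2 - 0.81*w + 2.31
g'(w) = 10.23*w^2 + 9.66*w - 0.81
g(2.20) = 60.21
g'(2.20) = 69.96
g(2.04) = 49.71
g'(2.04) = 61.47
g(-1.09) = 4.52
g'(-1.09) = 0.81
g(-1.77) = -0.03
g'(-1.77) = 14.14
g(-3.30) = -64.96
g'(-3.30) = 78.72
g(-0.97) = 4.53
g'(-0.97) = -0.55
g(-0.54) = 3.62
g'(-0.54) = -3.04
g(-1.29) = 4.07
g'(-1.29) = 3.75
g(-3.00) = -43.86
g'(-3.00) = 62.28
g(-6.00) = -555.51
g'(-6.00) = 309.51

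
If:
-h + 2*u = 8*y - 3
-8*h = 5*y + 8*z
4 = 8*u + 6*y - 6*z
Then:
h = -167*z/142 - 20/71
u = 153*z/284 + 23/142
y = 20*z/71 + 32/71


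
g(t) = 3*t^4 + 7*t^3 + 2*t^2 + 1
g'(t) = 12*t^3 + 21*t^2 + 4*t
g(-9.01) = 14813.96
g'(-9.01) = -7108.45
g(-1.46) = -2.89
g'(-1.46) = 1.58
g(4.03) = 1282.94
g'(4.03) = 1142.59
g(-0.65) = 0.46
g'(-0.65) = 2.98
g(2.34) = 191.59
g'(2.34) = 278.10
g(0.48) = 2.39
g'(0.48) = 8.09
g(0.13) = 1.05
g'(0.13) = 0.90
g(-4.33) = 524.78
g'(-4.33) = -597.79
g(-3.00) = 73.00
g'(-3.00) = -147.00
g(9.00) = 24949.00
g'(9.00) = 10485.00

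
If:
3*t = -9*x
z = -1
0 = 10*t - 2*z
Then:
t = -1/5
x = 1/15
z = -1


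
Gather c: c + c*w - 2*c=c*(w - 1)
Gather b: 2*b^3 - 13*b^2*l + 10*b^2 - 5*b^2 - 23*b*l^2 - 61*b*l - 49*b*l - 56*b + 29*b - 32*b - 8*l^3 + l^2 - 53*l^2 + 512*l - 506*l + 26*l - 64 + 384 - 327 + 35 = 2*b^3 + b^2*(5 - 13*l) + b*(-23*l^2 - 110*l - 59) - 8*l^3 - 52*l^2 + 32*l + 28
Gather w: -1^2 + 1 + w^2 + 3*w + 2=w^2 + 3*w + 2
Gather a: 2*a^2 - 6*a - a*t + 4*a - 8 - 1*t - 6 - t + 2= 2*a^2 + a*(-t - 2) - 2*t - 12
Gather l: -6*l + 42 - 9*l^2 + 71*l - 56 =-9*l^2 + 65*l - 14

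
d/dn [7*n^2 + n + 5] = 14*n + 1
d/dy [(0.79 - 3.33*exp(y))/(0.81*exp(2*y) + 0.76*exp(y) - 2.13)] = (2.6973*exp(2*y) - 1.2798*exp(y) + 6.4925)*exp(y)/(0.6561*exp(4*y) + 1.2312*exp(3*y) - 2.873*exp(2*y) - 3.2376*exp(y) + 4.5369)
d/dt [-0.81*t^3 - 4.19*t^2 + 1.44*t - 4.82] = -2.43*t^2 - 8.38*t + 1.44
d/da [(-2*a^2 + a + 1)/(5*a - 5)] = -2/5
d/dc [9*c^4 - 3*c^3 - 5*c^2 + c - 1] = 36*c^3 - 9*c^2 - 10*c + 1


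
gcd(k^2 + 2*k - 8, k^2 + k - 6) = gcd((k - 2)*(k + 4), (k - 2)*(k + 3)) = k - 2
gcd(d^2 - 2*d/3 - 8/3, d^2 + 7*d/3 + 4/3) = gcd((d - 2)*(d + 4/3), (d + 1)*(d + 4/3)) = d + 4/3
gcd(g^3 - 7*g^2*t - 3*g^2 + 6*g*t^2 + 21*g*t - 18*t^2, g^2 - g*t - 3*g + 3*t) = -g^2 + g*t + 3*g - 3*t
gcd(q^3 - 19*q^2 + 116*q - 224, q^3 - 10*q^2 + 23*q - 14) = q - 7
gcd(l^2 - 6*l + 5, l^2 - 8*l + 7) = l - 1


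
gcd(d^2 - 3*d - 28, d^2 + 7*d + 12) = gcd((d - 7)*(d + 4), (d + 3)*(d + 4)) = d + 4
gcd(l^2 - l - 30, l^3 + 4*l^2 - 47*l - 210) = l + 5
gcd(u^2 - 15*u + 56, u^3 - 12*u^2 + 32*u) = u - 8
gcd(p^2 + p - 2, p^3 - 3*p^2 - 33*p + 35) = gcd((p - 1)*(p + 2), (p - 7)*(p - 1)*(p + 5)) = p - 1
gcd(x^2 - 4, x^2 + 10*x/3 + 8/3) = x + 2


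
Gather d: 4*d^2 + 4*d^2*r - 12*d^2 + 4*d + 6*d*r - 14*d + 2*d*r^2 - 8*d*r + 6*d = d^2*(4*r - 8) + d*(2*r^2 - 2*r - 4)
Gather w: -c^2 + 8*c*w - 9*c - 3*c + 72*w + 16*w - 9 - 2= -c^2 - 12*c + w*(8*c + 88) - 11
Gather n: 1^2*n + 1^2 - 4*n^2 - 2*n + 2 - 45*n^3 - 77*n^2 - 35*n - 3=-45*n^3 - 81*n^2 - 36*n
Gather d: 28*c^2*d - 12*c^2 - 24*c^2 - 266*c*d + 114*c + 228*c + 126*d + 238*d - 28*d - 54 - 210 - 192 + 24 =-36*c^2 + 342*c + d*(28*c^2 - 266*c + 336) - 432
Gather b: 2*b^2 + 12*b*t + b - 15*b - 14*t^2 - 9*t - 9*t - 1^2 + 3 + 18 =2*b^2 + b*(12*t - 14) - 14*t^2 - 18*t + 20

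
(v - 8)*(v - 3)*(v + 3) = v^3 - 8*v^2 - 9*v + 72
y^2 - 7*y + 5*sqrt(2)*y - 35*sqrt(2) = (y - 7)*(y + 5*sqrt(2))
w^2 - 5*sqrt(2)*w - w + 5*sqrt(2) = (w - 1)*(w - 5*sqrt(2))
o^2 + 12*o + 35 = (o + 5)*(o + 7)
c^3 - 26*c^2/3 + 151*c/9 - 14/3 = (c - 6)*(c - 7/3)*(c - 1/3)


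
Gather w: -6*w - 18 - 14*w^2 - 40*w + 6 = -14*w^2 - 46*w - 12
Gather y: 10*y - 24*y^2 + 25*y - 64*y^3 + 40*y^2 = -64*y^3 + 16*y^2 + 35*y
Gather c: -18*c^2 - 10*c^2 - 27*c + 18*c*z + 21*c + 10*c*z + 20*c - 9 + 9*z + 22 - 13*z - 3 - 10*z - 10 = -28*c^2 + c*(28*z + 14) - 14*z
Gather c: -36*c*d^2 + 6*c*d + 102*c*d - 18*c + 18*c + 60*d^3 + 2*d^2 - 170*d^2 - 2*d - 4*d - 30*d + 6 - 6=c*(-36*d^2 + 108*d) + 60*d^3 - 168*d^2 - 36*d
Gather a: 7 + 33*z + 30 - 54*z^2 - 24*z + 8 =-54*z^2 + 9*z + 45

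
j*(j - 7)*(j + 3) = j^3 - 4*j^2 - 21*j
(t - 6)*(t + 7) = t^2 + t - 42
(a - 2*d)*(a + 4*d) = a^2 + 2*a*d - 8*d^2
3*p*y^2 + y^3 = y^2*(3*p + y)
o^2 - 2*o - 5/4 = (o - 5/2)*(o + 1/2)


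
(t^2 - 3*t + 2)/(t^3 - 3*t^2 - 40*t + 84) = (t - 1)/(t^2 - t - 42)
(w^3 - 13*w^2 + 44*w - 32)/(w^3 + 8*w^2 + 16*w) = (w^3 - 13*w^2 + 44*w - 32)/(w*(w^2 + 8*w + 16))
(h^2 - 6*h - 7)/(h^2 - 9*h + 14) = (h + 1)/(h - 2)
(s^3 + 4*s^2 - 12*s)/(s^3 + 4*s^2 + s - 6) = s*(s^2 + 4*s - 12)/(s^3 + 4*s^2 + s - 6)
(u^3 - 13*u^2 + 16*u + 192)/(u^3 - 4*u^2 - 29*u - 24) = (u - 8)/(u + 1)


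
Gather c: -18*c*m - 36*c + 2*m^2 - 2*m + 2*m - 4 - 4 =c*(-18*m - 36) + 2*m^2 - 8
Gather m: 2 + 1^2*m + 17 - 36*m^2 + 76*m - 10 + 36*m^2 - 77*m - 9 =0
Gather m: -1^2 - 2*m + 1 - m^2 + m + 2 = -m^2 - m + 2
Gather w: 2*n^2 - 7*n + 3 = 2*n^2 - 7*n + 3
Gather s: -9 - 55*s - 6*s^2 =-6*s^2 - 55*s - 9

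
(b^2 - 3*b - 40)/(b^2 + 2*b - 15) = (b - 8)/(b - 3)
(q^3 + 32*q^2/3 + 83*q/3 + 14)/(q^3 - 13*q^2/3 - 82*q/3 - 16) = (q + 7)/(q - 8)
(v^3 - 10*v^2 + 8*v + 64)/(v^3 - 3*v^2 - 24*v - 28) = (v^2 - 12*v + 32)/(v^2 - 5*v - 14)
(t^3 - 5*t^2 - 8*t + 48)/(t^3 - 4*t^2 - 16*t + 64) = (t + 3)/(t + 4)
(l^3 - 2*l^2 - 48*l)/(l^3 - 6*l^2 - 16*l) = (l + 6)/(l + 2)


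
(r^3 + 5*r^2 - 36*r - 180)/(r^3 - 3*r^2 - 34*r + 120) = (r^2 - r - 30)/(r^2 - 9*r + 20)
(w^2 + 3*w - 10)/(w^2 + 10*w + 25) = (w - 2)/(w + 5)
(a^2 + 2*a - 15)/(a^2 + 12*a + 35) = (a - 3)/(a + 7)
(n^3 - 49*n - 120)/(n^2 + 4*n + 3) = (n^2 - 3*n - 40)/(n + 1)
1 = 1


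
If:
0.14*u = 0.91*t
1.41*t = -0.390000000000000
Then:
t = -0.28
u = -1.80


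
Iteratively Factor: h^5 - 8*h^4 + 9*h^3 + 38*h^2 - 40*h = (h - 4)*(h^4 - 4*h^3 - 7*h^2 + 10*h) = (h - 5)*(h - 4)*(h^3 + h^2 - 2*h) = h*(h - 5)*(h - 4)*(h^2 + h - 2) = h*(h - 5)*(h - 4)*(h + 2)*(h - 1)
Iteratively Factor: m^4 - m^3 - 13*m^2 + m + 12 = (m + 1)*(m^3 - 2*m^2 - 11*m + 12) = (m - 4)*(m + 1)*(m^2 + 2*m - 3) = (m - 4)*(m - 1)*(m + 1)*(m + 3)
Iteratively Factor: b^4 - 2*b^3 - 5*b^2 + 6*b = (b + 2)*(b^3 - 4*b^2 + 3*b) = (b - 3)*(b + 2)*(b^2 - b) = (b - 3)*(b - 1)*(b + 2)*(b)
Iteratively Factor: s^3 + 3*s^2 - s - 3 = (s + 3)*(s^2 - 1) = (s + 1)*(s + 3)*(s - 1)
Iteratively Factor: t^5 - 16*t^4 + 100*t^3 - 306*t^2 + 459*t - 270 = (t - 3)*(t^4 - 13*t^3 + 61*t^2 - 123*t + 90) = (t - 3)^2*(t^3 - 10*t^2 + 31*t - 30) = (t - 3)^3*(t^2 - 7*t + 10) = (t - 3)^3*(t - 2)*(t - 5)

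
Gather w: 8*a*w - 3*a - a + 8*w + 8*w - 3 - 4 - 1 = -4*a + w*(8*a + 16) - 8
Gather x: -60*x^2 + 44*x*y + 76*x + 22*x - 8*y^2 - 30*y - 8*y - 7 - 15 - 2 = -60*x^2 + x*(44*y + 98) - 8*y^2 - 38*y - 24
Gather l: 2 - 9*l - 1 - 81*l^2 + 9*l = 1 - 81*l^2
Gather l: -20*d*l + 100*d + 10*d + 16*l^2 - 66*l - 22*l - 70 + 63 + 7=110*d + 16*l^2 + l*(-20*d - 88)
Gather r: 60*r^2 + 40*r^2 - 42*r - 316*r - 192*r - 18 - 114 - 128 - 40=100*r^2 - 550*r - 300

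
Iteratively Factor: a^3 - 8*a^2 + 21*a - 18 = (a - 3)*(a^2 - 5*a + 6) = (a - 3)^2*(a - 2)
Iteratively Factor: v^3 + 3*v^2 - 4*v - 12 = (v - 2)*(v^2 + 5*v + 6) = (v - 2)*(v + 3)*(v + 2)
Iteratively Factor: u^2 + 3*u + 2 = (u + 2)*(u + 1)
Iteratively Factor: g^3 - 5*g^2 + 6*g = (g)*(g^2 - 5*g + 6) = g*(g - 3)*(g - 2)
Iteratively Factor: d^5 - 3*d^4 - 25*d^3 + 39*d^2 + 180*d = (d - 4)*(d^4 + d^3 - 21*d^2 - 45*d) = (d - 4)*(d + 3)*(d^3 - 2*d^2 - 15*d) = (d - 5)*(d - 4)*(d + 3)*(d^2 + 3*d) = d*(d - 5)*(d - 4)*(d + 3)*(d + 3)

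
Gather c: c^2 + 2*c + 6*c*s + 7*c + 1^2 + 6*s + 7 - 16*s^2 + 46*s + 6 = c^2 + c*(6*s + 9) - 16*s^2 + 52*s + 14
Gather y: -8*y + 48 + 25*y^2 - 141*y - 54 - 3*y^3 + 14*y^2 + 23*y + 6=-3*y^3 + 39*y^2 - 126*y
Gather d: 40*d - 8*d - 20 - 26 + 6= 32*d - 40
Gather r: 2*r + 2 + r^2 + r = r^2 + 3*r + 2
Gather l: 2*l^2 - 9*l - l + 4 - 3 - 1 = 2*l^2 - 10*l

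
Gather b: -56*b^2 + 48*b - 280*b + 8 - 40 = -56*b^2 - 232*b - 32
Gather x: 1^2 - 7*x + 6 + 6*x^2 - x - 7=6*x^2 - 8*x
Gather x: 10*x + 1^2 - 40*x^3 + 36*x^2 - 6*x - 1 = -40*x^3 + 36*x^2 + 4*x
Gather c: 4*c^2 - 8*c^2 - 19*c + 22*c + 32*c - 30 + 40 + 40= -4*c^2 + 35*c + 50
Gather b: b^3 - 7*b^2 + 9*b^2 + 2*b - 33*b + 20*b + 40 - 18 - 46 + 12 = b^3 + 2*b^2 - 11*b - 12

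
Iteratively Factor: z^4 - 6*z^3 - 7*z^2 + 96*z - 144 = (z - 3)*(z^3 - 3*z^2 - 16*z + 48) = (z - 4)*(z - 3)*(z^2 + z - 12) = (z - 4)*(z - 3)^2*(z + 4)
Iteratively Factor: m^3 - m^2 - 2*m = (m + 1)*(m^2 - 2*m) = (m - 2)*(m + 1)*(m)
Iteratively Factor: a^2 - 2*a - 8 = (a - 4)*(a + 2)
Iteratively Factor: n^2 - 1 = (n - 1)*(n + 1)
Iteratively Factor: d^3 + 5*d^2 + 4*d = (d + 4)*(d^2 + d) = d*(d + 4)*(d + 1)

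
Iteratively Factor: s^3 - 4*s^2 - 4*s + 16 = (s - 4)*(s^2 - 4) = (s - 4)*(s - 2)*(s + 2)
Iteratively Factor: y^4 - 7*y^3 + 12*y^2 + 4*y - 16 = (y - 2)*(y^3 - 5*y^2 + 2*y + 8) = (y - 2)^2*(y^2 - 3*y - 4) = (y - 4)*(y - 2)^2*(y + 1)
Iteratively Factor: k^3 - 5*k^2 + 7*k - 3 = (k - 1)*(k^2 - 4*k + 3) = (k - 3)*(k - 1)*(k - 1)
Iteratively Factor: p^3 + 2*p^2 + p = (p)*(p^2 + 2*p + 1) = p*(p + 1)*(p + 1)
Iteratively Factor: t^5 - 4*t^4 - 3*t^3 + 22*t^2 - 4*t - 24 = (t - 2)*(t^4 - 2*t^3 - 7*t^2 + 8*t + 12) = (t - 3)*(t - 2)*(t^3 + t^2 - 4*t - 4) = (t - 3)*(t - 2)*(t + 1)*(t^2 - 4) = (t - 3)*(t - 2)^2*(t + 1)*(t + 2)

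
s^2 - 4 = (s - 2)*(s + 2)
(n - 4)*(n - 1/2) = n^2 - 9*n/2 + 2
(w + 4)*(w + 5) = w^2 + 9*w + 20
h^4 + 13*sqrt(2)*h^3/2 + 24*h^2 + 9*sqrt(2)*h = h*(h + sqrt(2)/2)*(h + 3*sqrt(2))^2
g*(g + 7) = g^2 + 7*g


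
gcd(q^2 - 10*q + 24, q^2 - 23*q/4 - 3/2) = q - 6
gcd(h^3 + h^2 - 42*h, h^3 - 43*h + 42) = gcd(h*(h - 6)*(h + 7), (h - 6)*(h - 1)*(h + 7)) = h^2 + h - 42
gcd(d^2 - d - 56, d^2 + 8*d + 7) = d + 7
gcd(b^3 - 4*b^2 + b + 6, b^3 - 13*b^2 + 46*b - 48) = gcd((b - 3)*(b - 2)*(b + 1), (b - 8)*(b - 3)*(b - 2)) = b^2 - 5*b + 6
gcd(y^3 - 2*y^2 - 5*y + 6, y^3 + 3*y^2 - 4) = y^2 + y - 2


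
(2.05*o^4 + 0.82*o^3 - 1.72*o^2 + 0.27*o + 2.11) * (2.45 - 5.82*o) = -11.931*o^5 + 0.2501*o^4 + 12.0194*o^3 - 5.7854*o^2 - 11.6187*o + 5.1695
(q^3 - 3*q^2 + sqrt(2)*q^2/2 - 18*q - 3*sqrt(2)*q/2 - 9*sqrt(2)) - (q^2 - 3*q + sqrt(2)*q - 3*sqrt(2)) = q^3 - 4*q^2 + sqrt(2)*q^2/2 - 15*q - 5*sqrt(2)*q/2 - 6*sqrt(2)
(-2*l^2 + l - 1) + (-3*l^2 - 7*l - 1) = -5*l^2 - 6*l - 2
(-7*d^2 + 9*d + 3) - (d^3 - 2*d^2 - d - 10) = -d^3 - 5*d^2 + 10*d + 13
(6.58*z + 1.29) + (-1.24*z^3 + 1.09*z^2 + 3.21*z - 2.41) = -1.24*z^3 + 1.09*z^2 + 9.79*z - 1.12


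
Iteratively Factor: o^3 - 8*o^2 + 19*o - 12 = (o - 4)*(o^2 - 4*o + 3) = (o - 4)*(o - 3)*(o - 1)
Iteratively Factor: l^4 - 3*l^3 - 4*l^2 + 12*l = (l)*(l^3 - 3*l^2 - 4*l + 12) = l*(l - 2)*(l^2 - l - 6) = l*(l - 2)*(l + 2)*(l - 3)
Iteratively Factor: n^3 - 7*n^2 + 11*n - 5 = (n - 1)*(n^2 - 6*n + 5) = (n - 1)^2*(n - 5)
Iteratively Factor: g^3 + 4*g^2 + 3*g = (g)*(g^2 + 4*g + 3) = g*(g + 1)*(g + 3)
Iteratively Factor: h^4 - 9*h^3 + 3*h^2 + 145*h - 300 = (h + 4)*(h^3 - 13*h^2 + 55*h - 75) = (h - 5)*(h + 4)*(h^2 - 8*h + 15) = (h - 5)^2*(h + 4)*(h - 3)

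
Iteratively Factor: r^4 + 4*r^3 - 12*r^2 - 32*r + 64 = (r - 2)*(r^3 + 6*r^2 - 32) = (r - 2)*(r + 4)*(r^2 + 2*r - 8) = (r - 2)^2*(r + 4)*(r + 4)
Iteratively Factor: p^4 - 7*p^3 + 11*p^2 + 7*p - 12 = (p - 4)*(p^3 - 3*p^2 - p + 3) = (p - 4)*(p - 1)*(p^2 - 2*p - 3) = (p - 4)*(p - 1)*(p + 1)*(p - 3)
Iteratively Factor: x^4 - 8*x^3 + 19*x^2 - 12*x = (x)*(x^3 - 8*x^2 + 19*x - 12) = x*(x - 4)*(x^2 - 4*x + 3) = x*(x - 4)*(x - 3)*(x - 1)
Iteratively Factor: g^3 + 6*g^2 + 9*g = (g)*(g^2 + 6*g + 9) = g*(g + 3)*(g + 3)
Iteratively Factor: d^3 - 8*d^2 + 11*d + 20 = (d + 1)*(d^2 - 9*d + 20) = (d - 5)*(d + 1)*(d - 4)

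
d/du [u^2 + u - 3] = 2*u + 1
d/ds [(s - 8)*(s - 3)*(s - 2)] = 3*s^2 - 26*s + 46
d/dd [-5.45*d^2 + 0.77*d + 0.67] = 0.77 - 10.9*d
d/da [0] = 0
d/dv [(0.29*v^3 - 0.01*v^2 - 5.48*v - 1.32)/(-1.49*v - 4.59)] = (-0.8642*v^3 - 3.9784*v^2 + 0.0917999999999992*v + 23.1864)/(2.2201*v^2 + 13.6782*v + 21.0681)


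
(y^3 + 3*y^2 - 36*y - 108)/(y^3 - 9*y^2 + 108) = (y + 6)/(y - 6)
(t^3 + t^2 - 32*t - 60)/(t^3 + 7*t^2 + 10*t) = (t - 6)/t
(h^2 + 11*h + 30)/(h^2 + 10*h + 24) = (h + 5)/(h + 4)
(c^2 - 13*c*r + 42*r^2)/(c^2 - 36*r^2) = (c - 7*r)/(c + 6*r)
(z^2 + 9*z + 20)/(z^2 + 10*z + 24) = (z + 5)/(z + 6)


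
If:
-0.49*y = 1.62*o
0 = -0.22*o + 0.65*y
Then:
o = 0.00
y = 0.00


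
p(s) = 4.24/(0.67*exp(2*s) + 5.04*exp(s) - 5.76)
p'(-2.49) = -0.06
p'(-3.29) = -0.03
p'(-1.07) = -0.51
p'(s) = 4.24*(-1.34*exp(2*s) - 5.04*exp(s))/(0.67*exp(2*s) + 5.04*exp(s) - 5.76)^2 = (-5.6816*exp(s) - 21.3696)*exp(s)/(0.67*exp(2*s) + 5.04*exp(s) - 5.76)^2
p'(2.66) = -0.04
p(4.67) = 0.00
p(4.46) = 0.00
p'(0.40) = -4.22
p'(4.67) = -0.00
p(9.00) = 0.00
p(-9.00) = -0.74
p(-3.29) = -0.76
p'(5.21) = -0.00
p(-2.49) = -0.79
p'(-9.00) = 0.00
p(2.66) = 0.02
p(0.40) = 1.30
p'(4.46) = -0.00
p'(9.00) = 0.00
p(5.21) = 0.00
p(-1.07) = -1.07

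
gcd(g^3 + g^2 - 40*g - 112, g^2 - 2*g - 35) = g - 7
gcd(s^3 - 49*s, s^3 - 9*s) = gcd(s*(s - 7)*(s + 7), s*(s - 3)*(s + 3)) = s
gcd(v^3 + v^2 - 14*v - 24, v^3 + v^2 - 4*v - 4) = v + 2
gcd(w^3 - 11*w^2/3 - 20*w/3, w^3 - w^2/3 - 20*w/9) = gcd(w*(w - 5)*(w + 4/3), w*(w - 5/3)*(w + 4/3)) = w^2 + 4*w/3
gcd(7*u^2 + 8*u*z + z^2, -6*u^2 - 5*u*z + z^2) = u + z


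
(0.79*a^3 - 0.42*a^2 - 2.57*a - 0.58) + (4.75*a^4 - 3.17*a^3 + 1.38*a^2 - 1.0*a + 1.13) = 4.75*a^4 - 2.38*a^3 + 0.96*a^2 - 3.57*a + 0.55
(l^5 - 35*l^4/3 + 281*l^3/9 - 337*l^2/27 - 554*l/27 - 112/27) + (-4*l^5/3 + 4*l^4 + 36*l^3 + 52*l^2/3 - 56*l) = -l^5/3 - 23*l^4/3 + 605*l^3/9 + 131*l^2/27 - 2066*l/27 - 112/27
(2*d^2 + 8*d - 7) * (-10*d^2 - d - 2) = -20*d^4 - 82*d^3 + 58*d^2 - 9*d + 14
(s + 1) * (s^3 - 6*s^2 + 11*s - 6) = s^4 - 5*s^3 + 5*s^2 + 5*s - 6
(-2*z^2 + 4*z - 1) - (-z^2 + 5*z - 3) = -z^2 - z + 2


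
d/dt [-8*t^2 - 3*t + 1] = -16*t - 3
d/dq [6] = 0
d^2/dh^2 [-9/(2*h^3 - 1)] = 108*h*(-4*h^3 - 1)/(2*h^3 - 1)^3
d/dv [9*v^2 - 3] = 18*v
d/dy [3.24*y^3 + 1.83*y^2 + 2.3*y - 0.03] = 9.72*y^2 + 3.66*y + 2.3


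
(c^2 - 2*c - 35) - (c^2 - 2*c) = -35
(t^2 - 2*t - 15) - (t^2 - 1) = -2*t - 14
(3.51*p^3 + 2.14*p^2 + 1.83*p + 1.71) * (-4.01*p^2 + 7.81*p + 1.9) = -14.0751*p^5 + 18.8317*p^4 + 16.0441*p^3 + 11.5012*p^2 + 16.8321*p + 3.249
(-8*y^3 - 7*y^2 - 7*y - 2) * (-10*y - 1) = 80*y^4 + 78*y^3 + 77*y^2 + 27*y + 2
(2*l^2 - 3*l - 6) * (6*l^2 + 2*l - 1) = 12*l^4 - 14*l^3 - 44*l^2 - 9*l + 6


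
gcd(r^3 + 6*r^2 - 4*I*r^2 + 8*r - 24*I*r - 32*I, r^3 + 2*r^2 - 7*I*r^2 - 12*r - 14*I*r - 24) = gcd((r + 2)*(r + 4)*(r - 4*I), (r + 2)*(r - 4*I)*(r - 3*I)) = r^2 + r*(2 - 4*I) - 8*I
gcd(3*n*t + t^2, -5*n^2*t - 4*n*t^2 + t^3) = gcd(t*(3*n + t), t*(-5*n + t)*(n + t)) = t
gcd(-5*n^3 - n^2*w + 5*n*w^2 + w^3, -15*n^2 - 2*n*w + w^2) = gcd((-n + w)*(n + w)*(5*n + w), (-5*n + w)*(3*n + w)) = 1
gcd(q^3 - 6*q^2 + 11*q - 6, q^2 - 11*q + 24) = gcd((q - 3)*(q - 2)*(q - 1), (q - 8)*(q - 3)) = q - 3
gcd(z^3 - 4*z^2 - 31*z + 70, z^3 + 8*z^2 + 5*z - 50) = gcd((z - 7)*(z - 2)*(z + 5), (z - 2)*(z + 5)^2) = z^2 + 3*z - 10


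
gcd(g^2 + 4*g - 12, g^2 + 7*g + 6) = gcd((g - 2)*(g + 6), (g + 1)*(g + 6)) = g + 6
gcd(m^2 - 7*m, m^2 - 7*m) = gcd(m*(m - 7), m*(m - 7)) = m^2 - 7*m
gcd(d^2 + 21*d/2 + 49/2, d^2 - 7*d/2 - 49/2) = d + 7/2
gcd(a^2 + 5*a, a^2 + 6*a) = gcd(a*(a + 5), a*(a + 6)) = a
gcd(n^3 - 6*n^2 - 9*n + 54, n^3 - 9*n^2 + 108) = n^2 - 3*n - 18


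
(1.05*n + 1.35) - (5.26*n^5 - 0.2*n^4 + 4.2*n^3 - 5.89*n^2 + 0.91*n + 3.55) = -5.26*n^5 + 0.2*n^4 - 4.2*n^3 + 5.89*n^2 + 0.14*n - 2.2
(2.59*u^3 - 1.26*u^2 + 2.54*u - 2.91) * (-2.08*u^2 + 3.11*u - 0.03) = -5.3872*u^5 + 10.6757*u^4 - 9.2795*u^3 + 13.99*u^2 - 9.1263*u + 0.0873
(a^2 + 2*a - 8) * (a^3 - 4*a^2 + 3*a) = a^5 - 2*a^4 - 13*a^3 + 38*a^2 - 24*a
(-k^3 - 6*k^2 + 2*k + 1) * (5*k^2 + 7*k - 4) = -5*k^5 - 37*k^4 - 28*k^3 + 43*k^2 - k - 4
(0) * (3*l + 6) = 0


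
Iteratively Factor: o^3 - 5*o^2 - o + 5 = (o + 1)*(o^2 - 6*o + 5) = (o - 5)*(o + 1)*(o - 1)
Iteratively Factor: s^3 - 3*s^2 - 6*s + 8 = (s + 2)*(s^2 - 5*s + 4) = (s - 1)*(s + 2)*(s - 4)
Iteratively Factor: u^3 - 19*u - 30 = (u + 3)*(u^2 - 3*u - 10) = (u - 5)*(u + 3)*(u + 2)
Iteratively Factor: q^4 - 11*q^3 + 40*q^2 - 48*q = (q - 3)*(q^3 - 8*q^2 + 16*q) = (q - 4)*(q - 3)*(q^2 - 4*q) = q*(q - 4)*(q - 3)*(q - 4)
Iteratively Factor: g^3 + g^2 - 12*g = (g + 4)*(g^2 - 3*g) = g*(g + 4)*(g - 3)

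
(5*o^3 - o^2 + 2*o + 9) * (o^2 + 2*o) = 5*o^5 + 9*o^4 + 13*o^2 + 18*o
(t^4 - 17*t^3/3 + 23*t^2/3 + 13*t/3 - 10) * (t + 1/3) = t^5 - 16*t^4/3 + 52*t^3/9 + 62*t^2/9 - 77*t/9 - 10/3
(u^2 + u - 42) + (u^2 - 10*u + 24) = 2*u^2 - 9*u - 18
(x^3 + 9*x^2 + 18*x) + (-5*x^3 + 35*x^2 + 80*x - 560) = -4*x^3 + 44*x^2 + 98*x - 560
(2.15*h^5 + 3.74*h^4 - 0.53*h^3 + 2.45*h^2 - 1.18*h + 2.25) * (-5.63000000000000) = -12.1045*h^5 - 21.0562*h^4 + 2.9839*h^3 - 13.7935*h^2 + 6.6434*h - 12.6675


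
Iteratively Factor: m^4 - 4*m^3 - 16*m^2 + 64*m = (m)*(m^3 - 4*m^2 - 16*m + 64) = m*(m - 4)*(m^2 - 16) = m*(m - 4)^2*(m + 4)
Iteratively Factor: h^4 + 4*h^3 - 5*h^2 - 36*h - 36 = (h + 3)*(h^3 + h^2 - 8*h - 12) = (h + 2)*(h + 3)*(h^2 - h - 6) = (h - 3)*(h + 2)*(h + 3)*(h + 2)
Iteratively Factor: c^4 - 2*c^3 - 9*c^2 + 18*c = (c + 3)*(c^3 - 5*c^2 + 6*c) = c*(c + 3)*(c^2 - 5*c + 6) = c*(c - 2)*(c + 3)*(c - 3)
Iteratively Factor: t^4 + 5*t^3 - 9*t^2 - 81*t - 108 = (t + 3)*(t^3 + 2*t^2 - 15*t - 36) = (t + 3)^2*(t^2 - t - 12) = (t + 3)^3*(t - 4)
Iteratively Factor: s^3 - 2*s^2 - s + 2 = (s - 2)*(s^2 - 1) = (s - 2)*(s + 1)*(s - 1)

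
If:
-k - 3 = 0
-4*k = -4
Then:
No Solution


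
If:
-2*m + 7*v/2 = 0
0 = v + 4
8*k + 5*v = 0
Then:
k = 5/2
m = -7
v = -4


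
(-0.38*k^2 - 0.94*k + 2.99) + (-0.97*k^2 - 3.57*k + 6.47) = -1.35*k^2 - 4.51*k + 9.46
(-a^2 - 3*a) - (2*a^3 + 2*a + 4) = -2*a^3 - a^2 - 5*a - 4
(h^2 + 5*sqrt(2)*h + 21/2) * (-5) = -5*h^2 - 25*sqrt(2)*h - 105/2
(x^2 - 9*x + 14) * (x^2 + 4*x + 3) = x^4 - 5*x^3 - 19*x^2 + 29*x + 42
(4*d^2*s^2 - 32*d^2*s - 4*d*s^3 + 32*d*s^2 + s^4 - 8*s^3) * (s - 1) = 4*d^2*s^3 - 36*d^2*s^2 + 32*d^2*s - 4*d*s^4 + 36*d*s^3 - 32*d*s^2 + s^5 - 9*s^4 + 8*s^3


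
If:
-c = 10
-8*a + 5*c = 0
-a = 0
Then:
No Solution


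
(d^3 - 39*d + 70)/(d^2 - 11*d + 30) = (d^2 + 5*d - 14)/(d - 6)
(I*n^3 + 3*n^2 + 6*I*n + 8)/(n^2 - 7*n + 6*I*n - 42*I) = (I*n^3 + 3*n^2 + 6*I*n + 8)/(n^2 + n*(-7 + 6*I) - 42*I)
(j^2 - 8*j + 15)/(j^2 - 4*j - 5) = (j - 3)/(j + 1)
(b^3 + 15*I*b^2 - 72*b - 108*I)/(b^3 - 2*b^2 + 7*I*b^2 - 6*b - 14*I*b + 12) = (b^2 + 9*I*b - 18)/(b^2 + b*(-2 + I) - 2*I)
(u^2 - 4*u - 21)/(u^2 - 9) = (u - 7)/(u - 3)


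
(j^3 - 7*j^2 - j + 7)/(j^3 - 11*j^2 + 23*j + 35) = (j - 1)/(j - 5)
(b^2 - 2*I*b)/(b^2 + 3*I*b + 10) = b/(b + 5*I)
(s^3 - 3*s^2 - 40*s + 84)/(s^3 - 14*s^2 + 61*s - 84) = (s^2 + 4*s - 12)/(s^2 - 7*s + 12)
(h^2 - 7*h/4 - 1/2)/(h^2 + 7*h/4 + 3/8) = 2*(h - 2)/(2*h + 3)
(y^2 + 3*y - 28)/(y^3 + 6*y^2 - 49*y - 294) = (y - 4)/(y^2 - y - 42)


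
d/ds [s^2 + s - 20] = 2*s + 1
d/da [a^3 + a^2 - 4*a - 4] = 3*a^2 + 2*a - 4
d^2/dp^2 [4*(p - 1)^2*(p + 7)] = 24*p + 40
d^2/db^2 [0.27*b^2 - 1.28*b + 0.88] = 0.540000000000000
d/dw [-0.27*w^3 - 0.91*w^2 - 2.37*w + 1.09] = -0.81*w^2 - 1.82*w - 2.37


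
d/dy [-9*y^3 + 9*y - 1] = 9 - 27*y^2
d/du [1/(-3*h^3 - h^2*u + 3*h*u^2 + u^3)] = (h^2 - 6*h*u - 3*u^2)/(3*h^3 + h^2*u - 3*h*u^2 - u^3)^2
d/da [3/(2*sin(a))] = -3*cos(a)/(2*sin(a)^2)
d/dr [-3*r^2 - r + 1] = -6*r - 1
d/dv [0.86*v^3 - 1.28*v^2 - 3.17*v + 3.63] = 2.58*v^2 - 2.56*v - 3.17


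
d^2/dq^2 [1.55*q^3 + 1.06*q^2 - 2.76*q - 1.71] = 9.3*q + 2.12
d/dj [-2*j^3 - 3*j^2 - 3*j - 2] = -6*j^2 - 6*j - 3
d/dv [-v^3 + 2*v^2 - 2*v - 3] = -3*v^2 + 4*v - 2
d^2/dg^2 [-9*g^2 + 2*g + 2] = -18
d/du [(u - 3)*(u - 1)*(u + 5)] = 3*u^2 + 2*u - 17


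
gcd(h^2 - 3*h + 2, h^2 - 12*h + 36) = 1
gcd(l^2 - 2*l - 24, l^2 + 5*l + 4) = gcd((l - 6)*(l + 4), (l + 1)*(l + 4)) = l + 4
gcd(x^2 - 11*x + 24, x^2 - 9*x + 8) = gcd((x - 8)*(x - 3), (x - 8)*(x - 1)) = x - 8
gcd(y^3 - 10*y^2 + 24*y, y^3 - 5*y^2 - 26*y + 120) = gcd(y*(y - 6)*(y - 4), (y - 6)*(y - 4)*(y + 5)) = y^2 - 10*y + 24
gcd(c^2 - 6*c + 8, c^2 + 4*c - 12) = c - 2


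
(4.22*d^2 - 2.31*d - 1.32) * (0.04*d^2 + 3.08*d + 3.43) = 0.1688*d^4 + 12.9052*d^3 + 7.307*d^2 - 11.9889*d - 4.5276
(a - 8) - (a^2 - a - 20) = -a^2 + 2*a + 12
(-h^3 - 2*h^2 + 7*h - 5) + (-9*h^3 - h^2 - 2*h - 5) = -10*h^3 - 3*h^2 + 5*h - 10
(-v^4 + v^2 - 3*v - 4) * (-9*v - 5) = 9*v^5 + 5*v^4 - 9*v^3 + 22*v^2 + 51*v + 20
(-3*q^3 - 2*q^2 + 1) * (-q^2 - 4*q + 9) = 3*q^5 + 14*q^4 - 19*q^3 - 19*q^2 - 4*q + 9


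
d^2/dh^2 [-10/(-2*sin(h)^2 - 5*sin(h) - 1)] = 10*(-16*sin(h)^4 - 30*sin(h)^3 + 7*sin(h)^2 + 65*sin(h) + 46)/(5*sin(h) - cos(2*h) + 2)^3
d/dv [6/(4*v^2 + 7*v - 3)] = 6*(-8*v - 7)/(4*v^2 + 7*v - 3)^2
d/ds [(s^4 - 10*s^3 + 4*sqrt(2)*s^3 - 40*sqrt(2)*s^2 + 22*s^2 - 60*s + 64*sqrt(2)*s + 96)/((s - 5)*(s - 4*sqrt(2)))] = (2*s^5 - 25*s^4 - 8*sqrt(2)*s^4 + 36*s^3 + 120*sqrt(2)*s^3 - 552*sqrt(2)*s^2 + 750*s^2 - 3392*s + 880*sqrt(2)*s - 816*sqrt(2) + 3040)/(s^4 - 8*sqrt(2)*s^3 - 10*s^3 + 57*s^2 + 80*sqrt(2)*s^2 - 320*s - 200*sqrt(2)*s + 800)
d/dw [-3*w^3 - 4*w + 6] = -9*w^2 - 4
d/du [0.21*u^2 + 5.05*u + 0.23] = 0.42*u + 5.05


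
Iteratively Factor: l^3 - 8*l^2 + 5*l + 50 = (l + 2)*(l^2 - 10*l + 25) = (l - 5)*(l + 2)*(l - 5)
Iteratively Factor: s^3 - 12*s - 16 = (s - 4)*(s^2 + 4*s + 4) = (s - 4)*(s + 2)*(s + 2)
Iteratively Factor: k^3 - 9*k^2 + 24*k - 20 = (k - 2)*(k^2 - 7*k + 10) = (k - 5)*(k - 2)*(k - 2)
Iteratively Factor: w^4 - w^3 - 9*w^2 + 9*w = (w)*(w^3 - w^2 - 9*w + 9) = w*(w - 3)*(w^2 + 2*w - 3) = w*(w - 3)*(w - 1)*(w + 3)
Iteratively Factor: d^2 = (d)*(d)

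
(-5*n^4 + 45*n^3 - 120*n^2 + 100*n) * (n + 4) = -5*n^5 + 25*n^4 + 60*n^3 - 380*n^2 + 400*n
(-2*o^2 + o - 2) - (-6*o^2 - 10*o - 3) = 4*o^2 + 11*o + 1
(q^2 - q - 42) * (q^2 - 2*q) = q^4 - 3*q^3 - 40*q^2 + 84*q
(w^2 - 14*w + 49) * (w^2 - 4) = w^4 - 14*w^3 + 45*w^2 + 56*w - 196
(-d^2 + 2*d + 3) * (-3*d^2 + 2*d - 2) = 3*d^4 - 8*d^3 - 3*d^2 + 2*d - 6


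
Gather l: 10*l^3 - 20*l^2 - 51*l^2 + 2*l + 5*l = 10*l^3 - 71*l^2 + 7*l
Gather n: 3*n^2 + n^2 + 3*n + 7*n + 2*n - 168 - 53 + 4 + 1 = 4*n^2 + 12*n - 216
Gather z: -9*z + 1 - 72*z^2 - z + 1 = -72*z^2 - 10*z + 2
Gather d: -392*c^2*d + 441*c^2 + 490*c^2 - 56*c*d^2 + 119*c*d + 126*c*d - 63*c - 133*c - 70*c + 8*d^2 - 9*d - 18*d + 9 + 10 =931*c^2 - 266*c + d^2*(8 - 56*c) + d*(-392*c^2 + 245*c - 27) + 19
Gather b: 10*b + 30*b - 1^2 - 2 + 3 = 40*b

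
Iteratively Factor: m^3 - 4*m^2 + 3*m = (m - 3)*(m^2 - m) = m*(m - 3)*(m - 1)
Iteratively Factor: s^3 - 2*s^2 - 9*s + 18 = (s - 2)*(s^2 - 9) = (s - 2)*(s + 3)*(s - 3)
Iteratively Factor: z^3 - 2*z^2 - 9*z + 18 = (z + 3)*(z^2 - 5*z + 6) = (z - 2)*(z + 3)*(z - 3)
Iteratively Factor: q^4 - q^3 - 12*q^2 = (q - 4)*(q^3 + 3*q^2) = (q - 4)*(q + 3)*(q^2) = q*(q - 4)*(q + 3)*(q)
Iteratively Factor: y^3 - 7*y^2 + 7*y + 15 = (y + 1)*(y^2 - 8*y + 15) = (y - 3)*(y + 1)*(y - 5)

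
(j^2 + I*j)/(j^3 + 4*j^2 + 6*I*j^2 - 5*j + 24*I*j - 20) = j/(j^2 + j*(4 + 5*I) + 20*I)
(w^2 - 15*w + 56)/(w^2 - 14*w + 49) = (w - 8)/(w - 7)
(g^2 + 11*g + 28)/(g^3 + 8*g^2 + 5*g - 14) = (g + 4)/(g^2 + g - 2)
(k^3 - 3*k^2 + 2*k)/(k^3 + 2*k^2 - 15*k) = (k^2 - 3*k + 2)/(k^2 + 2*k - 15)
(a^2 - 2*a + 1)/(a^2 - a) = (a - 1)/a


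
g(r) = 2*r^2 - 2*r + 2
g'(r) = 4*r - 2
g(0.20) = 1.68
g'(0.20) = -1.20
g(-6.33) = 94.80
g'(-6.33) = -27.32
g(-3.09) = 27.28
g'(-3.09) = -14.36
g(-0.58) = 3.83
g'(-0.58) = -4.32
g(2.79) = 11.99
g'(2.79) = 9.16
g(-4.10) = 43.82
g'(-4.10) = -18.40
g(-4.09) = 43.64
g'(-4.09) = -18.36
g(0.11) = 1.80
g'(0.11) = -1.56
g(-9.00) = 182.00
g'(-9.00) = -38.00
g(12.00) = 266.00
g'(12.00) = 46.00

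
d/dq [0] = 0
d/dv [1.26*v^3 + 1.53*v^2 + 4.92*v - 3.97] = 3.78*v^2 + 3.06*v + 4.92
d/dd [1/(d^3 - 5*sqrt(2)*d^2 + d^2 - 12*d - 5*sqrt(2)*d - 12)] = (-3*d^2 - 2*d + 10*sqrt(2)*d + 5*sqrt(2) + 12)/(-d^3 - d^2 + 5*sqrt(2)*d^2 + 5*sqrt(2)*d + 12*d + 12)^2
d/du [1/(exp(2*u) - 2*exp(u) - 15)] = 2*(1 - exp(u))*exp(u)/(-exp(2*u) + 2*exp(u) + 15)^2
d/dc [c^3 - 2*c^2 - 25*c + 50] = 3*c^2 - 4*c - 25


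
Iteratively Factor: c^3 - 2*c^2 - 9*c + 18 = (c + 3)*(c^2 - 5*c + 6) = (c - 2)*(c + 3)*(c - 3)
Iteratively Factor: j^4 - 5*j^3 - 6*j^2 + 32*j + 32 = (j - 4)*(j^3 - j^2 - 10*j - 8) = (j - 4)^2*(j^2 + 3*j + 2) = (j - 4)^2*(j + 2)*(j + 1)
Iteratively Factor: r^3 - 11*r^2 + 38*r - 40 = (r - 4)*(r^2 - 7*r + 10) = (r - 5)*(r - 4)*(r - 2)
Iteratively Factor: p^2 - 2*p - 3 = (p - 3)*(p + 1)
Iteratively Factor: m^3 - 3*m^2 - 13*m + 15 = (m + 3)*(m^2 - 6*m + 5) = (m - 5)*(m + 3)*(m - 1)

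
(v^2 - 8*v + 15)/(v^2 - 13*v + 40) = (v - 3)/(v - 8)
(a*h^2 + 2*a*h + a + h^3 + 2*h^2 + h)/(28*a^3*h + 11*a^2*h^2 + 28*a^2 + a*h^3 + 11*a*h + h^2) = (a*h^2 + 2*a*h + a + h^3 + 2*h^2 + h)/(28*a^3*h + 11*a^2*h^2 + 28*a^2 + a*h^3 + 11*a*h + h^2)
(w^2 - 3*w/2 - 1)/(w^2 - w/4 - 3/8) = 4*(w - 2)/(4*w - 3)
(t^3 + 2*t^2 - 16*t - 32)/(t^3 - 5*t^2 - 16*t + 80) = (t + 2)/(t - 5)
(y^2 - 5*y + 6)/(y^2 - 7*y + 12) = (y - 2)/(y - 4)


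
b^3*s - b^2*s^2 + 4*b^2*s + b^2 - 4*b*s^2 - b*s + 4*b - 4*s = (b + 4)*(b - s)*(b*s + 1)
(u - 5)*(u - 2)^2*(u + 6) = u^4 - 3*u^3 - 30*u^2 + 124*u - 120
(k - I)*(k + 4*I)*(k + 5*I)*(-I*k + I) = -I*k^4 + 8*k^3 + I*k^3 - 8*k^2 + 11*I*k^2 + 20*k - 11*I*k - 20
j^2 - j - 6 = (j - 3)*(j + 2)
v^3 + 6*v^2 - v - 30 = (v - 2)*(v + 3)*(v + 5)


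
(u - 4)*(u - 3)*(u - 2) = u^3 - 9*u^2 + 26*u - 24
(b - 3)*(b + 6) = b^2 + 3*b - 18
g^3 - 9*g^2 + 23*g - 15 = (g - 5)*(g - 3)*(g - 1)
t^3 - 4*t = t*(t - 2)*(t + 2)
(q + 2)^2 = q^2 + 4*q + 4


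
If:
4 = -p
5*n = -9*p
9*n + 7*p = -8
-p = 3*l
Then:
No Solution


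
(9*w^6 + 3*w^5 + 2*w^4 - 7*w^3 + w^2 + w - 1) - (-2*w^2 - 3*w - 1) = 9*w^6 + 3*w^5 + 2*w^4 - 7*w^3 + 3*w^2 + 4*w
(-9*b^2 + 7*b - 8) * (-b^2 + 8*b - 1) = 9*b^4 - 79*b^3 + 73*b^2 - 71*b + 8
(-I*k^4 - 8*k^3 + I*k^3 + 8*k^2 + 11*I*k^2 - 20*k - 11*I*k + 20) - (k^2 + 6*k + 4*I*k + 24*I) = -I*k^4 - 8*k^3 + I*k^3 + 7*k^2 + 11*I*k^2 - 26*k - 15*I*k + 20 - 24*I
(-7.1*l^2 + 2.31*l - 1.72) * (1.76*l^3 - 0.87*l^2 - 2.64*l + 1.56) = -12.496*l^5 + 10.2426*l^4 + 13.7071*l^3 - 15.678*l^2 + 8.1444*l - 2.6832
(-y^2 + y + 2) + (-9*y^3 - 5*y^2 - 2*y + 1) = -9*y^3 - 6*y^2 - y + 3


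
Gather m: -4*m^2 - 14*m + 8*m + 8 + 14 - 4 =-4*m^2 - 6*m + 18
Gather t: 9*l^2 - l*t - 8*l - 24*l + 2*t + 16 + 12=9*l^2 - 32*l + t*(2 - l) + 28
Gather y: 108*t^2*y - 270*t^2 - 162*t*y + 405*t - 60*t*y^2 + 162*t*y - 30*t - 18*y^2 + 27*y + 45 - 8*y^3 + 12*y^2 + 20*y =-270*t^2 + 375*t - 8*y^3 + y^2*(-60*t - 6) + y*(108*t^2 + 47) + 45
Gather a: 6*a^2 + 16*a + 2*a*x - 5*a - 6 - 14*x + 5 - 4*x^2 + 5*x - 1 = 6*a^2 + a*(2*x + 11) - 4*x^2 - 9*x - 2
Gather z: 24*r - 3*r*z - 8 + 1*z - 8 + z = 24*r + z*(2 - 3*r) - 16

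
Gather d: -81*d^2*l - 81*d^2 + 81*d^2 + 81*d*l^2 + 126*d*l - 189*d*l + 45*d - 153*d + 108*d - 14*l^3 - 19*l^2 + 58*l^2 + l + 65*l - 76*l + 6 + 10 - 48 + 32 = -81*d^2*l + d*(81*l^2 - 63*l) - 14*l^3 + 39*l^2 - 10*l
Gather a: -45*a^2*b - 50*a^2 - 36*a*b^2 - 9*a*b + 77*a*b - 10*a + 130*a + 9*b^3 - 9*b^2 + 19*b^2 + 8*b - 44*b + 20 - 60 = a^2*(-45*b - 50) + a*(-36*b^2 + 68*b + 120) + 9*b^3 + 10*b^2 - 36*b - 40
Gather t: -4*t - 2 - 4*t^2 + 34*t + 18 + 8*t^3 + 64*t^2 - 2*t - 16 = 8*t^3 + 60*t^2 + 28*t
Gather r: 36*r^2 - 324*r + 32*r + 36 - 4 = 36*r^2 - 292*r + 32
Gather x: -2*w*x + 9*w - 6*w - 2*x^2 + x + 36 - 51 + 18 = 3*w - 2*x^2 + x*(1 - 2*w) + 3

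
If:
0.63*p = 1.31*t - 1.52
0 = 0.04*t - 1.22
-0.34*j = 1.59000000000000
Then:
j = -4.68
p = 61.01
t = 30.50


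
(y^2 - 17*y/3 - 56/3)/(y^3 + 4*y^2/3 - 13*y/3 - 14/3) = (y - 8)/(y^2 - y - 2)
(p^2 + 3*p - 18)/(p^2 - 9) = (p + 6)/(p + 3)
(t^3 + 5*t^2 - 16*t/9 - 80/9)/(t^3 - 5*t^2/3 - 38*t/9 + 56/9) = (3*t^2 + 19*t + 20)/(3*t^2 - t - 14)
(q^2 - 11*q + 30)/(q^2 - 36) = (q - 5)/(q + 6)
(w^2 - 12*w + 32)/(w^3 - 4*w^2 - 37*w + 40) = (w - 4)/(w^2 + 4*w - 5)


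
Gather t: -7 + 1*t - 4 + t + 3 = 2*t - 8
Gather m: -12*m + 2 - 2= -12*m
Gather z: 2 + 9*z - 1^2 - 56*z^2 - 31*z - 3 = -56*z^2 - 22*z - 2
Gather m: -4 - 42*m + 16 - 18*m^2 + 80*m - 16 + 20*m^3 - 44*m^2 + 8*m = 20*m^3 - 62*m^2 + 46*m - 4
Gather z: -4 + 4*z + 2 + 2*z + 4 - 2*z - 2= 4*z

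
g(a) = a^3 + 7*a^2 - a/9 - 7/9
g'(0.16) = 2.21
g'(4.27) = 114.37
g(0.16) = -0.61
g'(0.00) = -0.11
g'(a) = 3*a^2 + 14*a - 1/9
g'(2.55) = 55.10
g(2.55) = 61.04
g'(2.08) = 41.99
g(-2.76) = 31.83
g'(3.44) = 83.55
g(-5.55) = 44.50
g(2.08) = 38.27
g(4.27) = 204.23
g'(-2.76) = -15.90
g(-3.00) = 35.56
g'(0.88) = 14.53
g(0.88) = 5.23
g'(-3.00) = -15.11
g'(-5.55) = 14.60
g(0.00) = -0.78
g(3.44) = 122.38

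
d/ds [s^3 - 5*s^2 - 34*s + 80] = 3*s^2 - 10*s - 34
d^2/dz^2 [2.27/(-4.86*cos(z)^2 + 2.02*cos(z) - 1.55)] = (214.465968*(1 - cos(z)^2)^2 - 66.855132*cos(z)^3 + 48.095852*cos(z)^2 + 140.817634*cos(z) - 198.791164)/(4.86*cos(z)^2 - 2.02*cos(z) + 1.55)^3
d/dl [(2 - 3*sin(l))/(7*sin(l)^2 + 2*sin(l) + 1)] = 7*(3*sin(l)^2 - 4*sin(l) - 1)*cos(l)/(7*sin(l)^2 + 2*sin(l) + 1)^2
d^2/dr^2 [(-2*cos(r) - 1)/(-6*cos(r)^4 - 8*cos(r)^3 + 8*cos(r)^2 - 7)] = 2*(64*(2*cos(r) + 1)*(3*cos(r)^2 + 3*cos(r) - 2)^2*sin(r)^2*cos(r)^2 - (6*cos(r)^4 + 8*cos(r)^3 - 8*cos(r)^2 + 7)^2*cos(r) + (6*cos(r)^4 + 8*cos(r)^3 - 8*cos(r)^2 + 7)*(36*(1 - cos(2*r))^2*cos(r) + 24*(1 - cos(2*r))^2 - 15*cos(r) + 58*cos(2*r) + 35*cos(3*r) + 9*cos(4*r) - 39))/(6*cos(r)^4 + 8*cos(r)^3 - 8*cos(r)^2 + 7)^3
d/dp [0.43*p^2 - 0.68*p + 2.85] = 0.86*p - 0.68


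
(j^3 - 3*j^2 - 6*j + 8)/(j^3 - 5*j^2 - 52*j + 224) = (j^2 + j - 2)/(j^2 - j - 56)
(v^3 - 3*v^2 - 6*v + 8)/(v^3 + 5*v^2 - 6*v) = (v^2 - 2*v - 8)/(v*(v + 6))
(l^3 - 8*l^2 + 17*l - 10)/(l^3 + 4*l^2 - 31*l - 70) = (l^2 - 3*l + 2)/(l^2 + 9*l + 14)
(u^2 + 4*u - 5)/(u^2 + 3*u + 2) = (u^2 + 4*u - 5)/(u^2 + 3*u + 2)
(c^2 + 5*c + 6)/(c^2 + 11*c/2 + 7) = 2*(c + 3)/(2*c + 7)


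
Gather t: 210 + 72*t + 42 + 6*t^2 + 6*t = 6*t^2 + 78*t + 252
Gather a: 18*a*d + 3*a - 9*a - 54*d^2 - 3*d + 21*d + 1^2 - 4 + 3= a*(18*d - 6) - 54*d^2 + 18*d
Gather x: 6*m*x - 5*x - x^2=-x^2 + x*(6*m - 5)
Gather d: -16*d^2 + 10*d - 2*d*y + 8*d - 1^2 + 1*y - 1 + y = -16*d^2 + d*(18 - 2*y) + 2*y - 2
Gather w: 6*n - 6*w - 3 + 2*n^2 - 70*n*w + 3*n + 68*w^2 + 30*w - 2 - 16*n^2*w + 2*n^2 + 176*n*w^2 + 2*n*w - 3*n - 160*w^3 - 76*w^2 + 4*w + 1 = 4*n^2 + 6*n - 160*w^3 + w^2*(176*n - 8) + w*(-16*n^2 - 68*n + 28) - 4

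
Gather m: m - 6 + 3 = m - 3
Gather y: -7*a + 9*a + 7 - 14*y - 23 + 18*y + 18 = 2*a + 4*y + 2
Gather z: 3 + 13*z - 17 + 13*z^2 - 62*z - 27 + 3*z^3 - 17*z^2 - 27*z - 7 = 3*z^3 - 4*z^2 - 76*z - 48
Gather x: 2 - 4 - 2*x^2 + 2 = -2*x^2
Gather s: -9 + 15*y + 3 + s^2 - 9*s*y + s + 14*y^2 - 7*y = s^2 + s*(1 - 9*y) + 14*y^2 + 8*y - 6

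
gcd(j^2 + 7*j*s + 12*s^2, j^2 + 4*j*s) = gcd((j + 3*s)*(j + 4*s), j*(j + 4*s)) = j + 4*s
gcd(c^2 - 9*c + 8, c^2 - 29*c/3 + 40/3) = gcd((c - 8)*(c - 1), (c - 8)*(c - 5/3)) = c - 8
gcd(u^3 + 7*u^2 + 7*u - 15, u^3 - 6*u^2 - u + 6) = u - 1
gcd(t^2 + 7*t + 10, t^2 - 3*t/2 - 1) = 1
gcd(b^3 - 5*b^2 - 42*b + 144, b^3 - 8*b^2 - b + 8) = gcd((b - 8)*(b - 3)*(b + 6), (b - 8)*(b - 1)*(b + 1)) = b - 8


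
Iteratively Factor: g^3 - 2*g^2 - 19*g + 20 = (g - 5)*(g^2 + 3*g - 4) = (g - 5)*(g + 4)*(g - 1)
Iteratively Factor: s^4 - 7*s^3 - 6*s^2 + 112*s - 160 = (s + 4)*(s^3 - 11*s^2 + 38*s - 40) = (s - 2)*(s + 4)*(s^2 - 9*s + 20) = (s - 4)*(s - 2)*(s + 4)*(s - 5)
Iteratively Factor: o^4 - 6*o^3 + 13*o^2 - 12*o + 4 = (o - 2)*(o^3 - 4*o^2 + 5*o - 2) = (o - 2)*(o - 1)*(o^2 - 3*o + 2) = (o - 2)*(o - 1)^2*(o - 2)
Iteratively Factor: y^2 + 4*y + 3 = (y + 1)*(y + 3)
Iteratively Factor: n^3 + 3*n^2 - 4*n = (n + 4)*(n^2 - n) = n*(n + 4)*(n - 1)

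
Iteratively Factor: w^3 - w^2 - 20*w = (w + 4)*(w^2 - 5*w) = (w - 5)*(w + 4)*(w)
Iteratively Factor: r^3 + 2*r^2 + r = (r + 1)*(r^2 + r) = r*(r + 1)*(r + 1)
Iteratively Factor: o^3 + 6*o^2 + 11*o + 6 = (o + 2)*(o^2 + 4*o + 3) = (o + 2)*(o + 3)*(o + 1)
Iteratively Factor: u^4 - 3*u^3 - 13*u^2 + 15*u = (u + 3)*(u^3 - 6*u^2 + 5*u) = (u - 1)*(u + 3)*(u^2 - 5*u) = u*(u - 1)*(u + 3)*(u - 5)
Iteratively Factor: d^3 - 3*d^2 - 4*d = (d + 1)*(d^2 - 4*d) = d*(d + 1)*(d - 4)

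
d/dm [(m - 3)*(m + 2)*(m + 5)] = 3*m^2 + 8*m - 11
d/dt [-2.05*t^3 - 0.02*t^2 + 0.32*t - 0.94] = -6.15*t^2 - 0.04*t + 0.32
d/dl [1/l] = -1/l^2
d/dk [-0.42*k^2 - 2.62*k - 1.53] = -0.84*k - 2.62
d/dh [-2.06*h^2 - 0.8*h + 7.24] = -4.12*h - 0.8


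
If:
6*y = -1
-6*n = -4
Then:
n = 2/3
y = -1/6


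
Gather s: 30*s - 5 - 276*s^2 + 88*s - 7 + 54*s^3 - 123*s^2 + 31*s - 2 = 54*s^3 - 399*s^2 + 149*s - 14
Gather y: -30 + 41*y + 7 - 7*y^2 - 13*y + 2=-7*y^2 + 28*y - 21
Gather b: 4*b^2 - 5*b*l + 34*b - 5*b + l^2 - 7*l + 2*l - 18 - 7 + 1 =4*b^2 + b*(29 - 5*l) + l^2 - 5*l - 24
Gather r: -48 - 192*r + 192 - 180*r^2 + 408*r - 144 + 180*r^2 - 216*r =0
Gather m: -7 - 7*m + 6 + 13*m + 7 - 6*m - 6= 0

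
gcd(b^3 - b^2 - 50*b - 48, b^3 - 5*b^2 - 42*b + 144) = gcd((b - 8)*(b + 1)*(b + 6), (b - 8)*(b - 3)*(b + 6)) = b^2 - 2*b - 48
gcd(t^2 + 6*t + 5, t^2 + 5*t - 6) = 1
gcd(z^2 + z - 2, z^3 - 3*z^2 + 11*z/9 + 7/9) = z - 1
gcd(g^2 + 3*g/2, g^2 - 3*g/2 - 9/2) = g + 3/2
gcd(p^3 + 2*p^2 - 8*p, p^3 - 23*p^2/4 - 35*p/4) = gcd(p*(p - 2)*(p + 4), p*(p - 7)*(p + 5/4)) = p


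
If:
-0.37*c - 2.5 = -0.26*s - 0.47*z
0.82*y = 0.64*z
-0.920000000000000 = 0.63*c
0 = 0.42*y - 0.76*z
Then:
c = -1.46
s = 7.54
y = 0.00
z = 0.00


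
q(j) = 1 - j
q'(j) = -1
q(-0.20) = 1.20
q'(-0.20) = -1.00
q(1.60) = -0.60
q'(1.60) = -1.00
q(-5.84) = 6.84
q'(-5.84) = -1.00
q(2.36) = -1.36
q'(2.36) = -1.00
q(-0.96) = 1.96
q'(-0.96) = -1.00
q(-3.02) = 4.02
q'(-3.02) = -1.00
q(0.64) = 0.36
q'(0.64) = -1.00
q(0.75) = 0.25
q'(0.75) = -1.00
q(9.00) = -8.00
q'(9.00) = -1.00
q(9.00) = -8.00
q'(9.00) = -1.00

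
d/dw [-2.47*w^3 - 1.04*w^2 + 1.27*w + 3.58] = -7.41*w^2 - 2.08*w + 1.27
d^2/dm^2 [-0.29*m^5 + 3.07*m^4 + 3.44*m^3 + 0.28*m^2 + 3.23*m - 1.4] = -5.8*m^3 + 36.84*m^2 + 20.64*m + 0.56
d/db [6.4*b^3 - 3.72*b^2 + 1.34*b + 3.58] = 19.2*b^2 - 7.44*b + 1.34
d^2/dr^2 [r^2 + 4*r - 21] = 2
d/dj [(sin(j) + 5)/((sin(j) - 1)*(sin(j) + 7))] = (-10*sin(j) + cos(j)^2 - 38)*cos(j)/((sin(j) - 1)^2*(sin(j) + 7)^2)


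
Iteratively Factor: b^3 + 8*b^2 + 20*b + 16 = (b + 4)*(b^2 + 4*b + 4) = (b + 2)*(b + 4)*(b + 2)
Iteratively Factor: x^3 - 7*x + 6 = (x - 2)*(x^2 + 2*x - 3) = (x - 2)*(x + 3)*(x - 1)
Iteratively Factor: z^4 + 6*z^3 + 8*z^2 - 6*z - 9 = (z + 3)*(z^3 + 3*z^2 - z - 3) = (z - 1)*(z + 3)*(z^2 + 4*z + 3) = (z - 1)*(z + 1)*(z + 3)*(z + 3)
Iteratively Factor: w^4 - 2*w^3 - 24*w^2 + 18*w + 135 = (w + 3)*(w^3 - 5*w^2 - 9*w + 45) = (w - 5)*(w + 3)*(w^2 - 9) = (w - 5)*(w + 3)^2*(w - 3)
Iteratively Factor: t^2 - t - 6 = (t - 3)*(t + 2)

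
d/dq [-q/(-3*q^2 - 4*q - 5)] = (5 - 3*q^2)/(9*q^4 + 24*q^3 + 46*q^2 + 40*q + 25)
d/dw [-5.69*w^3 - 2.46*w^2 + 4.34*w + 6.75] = -17.07*w^2 - 4.92*w + 4.34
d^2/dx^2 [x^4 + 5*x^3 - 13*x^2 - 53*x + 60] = 12*x^2 + 30*x - 26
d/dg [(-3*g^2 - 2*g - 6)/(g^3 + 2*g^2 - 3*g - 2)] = (3*g^4 + 4*g^3 + 31*g^2 + 36*g - 14)/(g^6 + 4*g^5 - 2*g^4 - 16*g^3 + g^2 + 12*g + 4)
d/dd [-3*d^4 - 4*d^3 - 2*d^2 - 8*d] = -12*d^3 - 12*d^2 - 4*d - 8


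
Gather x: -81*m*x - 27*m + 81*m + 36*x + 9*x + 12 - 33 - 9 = 54*m + x*(45 - 81*m) - 30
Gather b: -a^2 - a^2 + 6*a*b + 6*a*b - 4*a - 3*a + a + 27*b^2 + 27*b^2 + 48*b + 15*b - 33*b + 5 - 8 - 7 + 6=-2*a^2 - 6*a + 54*b^2 + b*(12*a + 30) - 4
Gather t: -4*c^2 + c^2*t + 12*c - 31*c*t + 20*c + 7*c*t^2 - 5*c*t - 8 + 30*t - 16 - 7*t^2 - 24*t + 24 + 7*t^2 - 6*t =-4*c^2 + 7*c*t^2 + 32*c + t*(c^2 - 36*c)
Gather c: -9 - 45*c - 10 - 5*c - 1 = -50*c - 20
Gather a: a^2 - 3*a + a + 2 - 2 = a^2 - 2*a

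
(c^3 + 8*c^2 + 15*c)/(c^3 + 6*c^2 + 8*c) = (c^2 + 8*c + 15)/(c^2 + 6*c + 8)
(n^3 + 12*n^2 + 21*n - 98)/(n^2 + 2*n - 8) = (n^2 + 14*n + 49)/(n + 4)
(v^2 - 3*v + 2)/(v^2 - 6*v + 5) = (v - 2)/(v - 5)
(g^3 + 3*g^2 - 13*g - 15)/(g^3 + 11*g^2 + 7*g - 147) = (g^2 + 6*g + 5)/(g^2 + 14*g + 49)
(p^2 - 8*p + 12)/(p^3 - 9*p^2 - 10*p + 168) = (p - 2)/(p^2 - 3*p - 28)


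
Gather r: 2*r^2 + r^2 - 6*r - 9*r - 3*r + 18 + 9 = 3*r^2 - 18*r + 27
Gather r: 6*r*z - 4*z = 6*r*z - 4*z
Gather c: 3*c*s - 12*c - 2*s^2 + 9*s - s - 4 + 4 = c*(3*s - 12) - 2*s^2 + 8*s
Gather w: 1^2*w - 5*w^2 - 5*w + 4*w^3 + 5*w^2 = 4*w^3 - 4*w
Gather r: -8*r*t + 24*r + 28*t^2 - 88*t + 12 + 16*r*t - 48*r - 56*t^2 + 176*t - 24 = r*(8*t - 24) - 28*t^2 + 88*t - 12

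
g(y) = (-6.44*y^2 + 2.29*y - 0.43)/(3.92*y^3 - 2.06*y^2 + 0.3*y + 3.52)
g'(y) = (2.29 - 12.88*y)/(3.92*y^3 - 2.06*y^2 + 0.3*y + 3.52) + (-11.76*y^2 + 4.12*y - 0.3)*(-6.44*y^2 + 2.29*y - 0.43)/(3.92*y^3 - 2.06*y^2 + 0.3*y + 3.52)^2 = (25.2448*y^4 - 17.9536*y^3 + 7.8422*y^2 - 47.1092*y + 8.1898)/(15.3664*y^6 - 16.1504*y^5 + 6.5956*y^4 + 26.3608*y^3 - 14.4124*y^2 + 2.112*y + 12.3904)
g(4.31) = -0.39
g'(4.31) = 0.09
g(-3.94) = 0.41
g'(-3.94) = 0.10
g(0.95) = -0.77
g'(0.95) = -0.86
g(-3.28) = 0.49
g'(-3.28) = 0.15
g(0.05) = -0.09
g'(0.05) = 0.47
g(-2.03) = 0.82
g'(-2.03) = 0.49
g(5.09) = -0.33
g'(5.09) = 0.07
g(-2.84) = 0.57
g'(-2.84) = 0.21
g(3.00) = -0.56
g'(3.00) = 0.18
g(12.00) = -0.14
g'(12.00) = 0.01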